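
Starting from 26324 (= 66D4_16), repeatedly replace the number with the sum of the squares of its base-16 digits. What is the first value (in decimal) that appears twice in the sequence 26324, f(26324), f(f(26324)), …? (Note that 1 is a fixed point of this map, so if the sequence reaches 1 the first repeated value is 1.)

26324 = (6,6,13,4)_16 → 257
257 = (1,0,1)_16 → 2
2 = (2)_16 → 4
4 = (4)_16 → 16
16 = (1,0)_16 → 1  — reached the fixed point 1.
1 → 1, so 1 is the first repeated value.

1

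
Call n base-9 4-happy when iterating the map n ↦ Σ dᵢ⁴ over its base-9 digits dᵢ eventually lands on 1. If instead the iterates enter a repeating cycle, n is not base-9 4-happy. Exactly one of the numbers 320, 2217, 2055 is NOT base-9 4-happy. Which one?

320

320: 320 → 4802 → 2562 → 2258 → 6578 → 4098 → 1956 → 1394 → 8194 → 290 → 722 → 8208 → 114 → 1378 → 4098  — repeats 4098 (not base-9 4-happy)
2217: 2217 → 243 → 81 → 1  — reaches 1 (base-9 4-happy)
2055: 2055 → 2579 → 3363 → 2433 → 243 → 81 → 1  — reaches 1 (base-9 4-happy)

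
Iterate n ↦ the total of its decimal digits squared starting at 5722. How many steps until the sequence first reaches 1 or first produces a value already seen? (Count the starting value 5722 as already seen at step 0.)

5722 → 5² + 7² + 2² + 2² = 25 + 49 + 4 + 4 = 82
82 → 8² + 2² = 64 + 4 = 68
68 → 6² + 8² = 36 + 64 = 100
100 → 1² + 0² + 0² = 1 + 0 + 0 = 1  — reached 1.
That took 4 steps.

4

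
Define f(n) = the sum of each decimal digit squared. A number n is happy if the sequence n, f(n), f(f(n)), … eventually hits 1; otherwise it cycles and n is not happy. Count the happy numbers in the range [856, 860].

1

856: 856 → 125 → 30 → 9 → 81 → 65 → 61 → 37 → 58 → 89 → 145 → 42 → 20 → 4 → 16 → 37  (repeats 37)
857: 857 → 138 → 74 → 65 → 61 → 37 → 58 → 89 → 145 → 42 → 20 → 4 → 16 → 37  (repeats 37)
858: 858 → 153 → 35 → 34 → 25 → 29 → 85 → 89 → 145 → 42 → 20 → 4 → 16 → 37 → 58 → 89  (repeats 89)
859: 859 → 170 → 50 → 25 → 29 → 85 → 89 → 145 → 42 → 20 → 4 → 16 → 37 → 58 → 89  (repeats 89)
860: 860 → 100 → 1  (reaches 1)
happy: 860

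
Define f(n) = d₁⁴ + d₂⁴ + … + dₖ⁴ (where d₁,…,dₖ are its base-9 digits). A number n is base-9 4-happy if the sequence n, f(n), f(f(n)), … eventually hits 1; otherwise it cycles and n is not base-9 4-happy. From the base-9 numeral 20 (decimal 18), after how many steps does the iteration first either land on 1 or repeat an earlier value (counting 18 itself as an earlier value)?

15

18 = (2,0)_9 → 2⁴ + 0⁴ = 16
16 = (1,7)_9 → 1⁴ + 7⁴ = 2402
2402 = (3,2,5,8)_9 → 3⁴ + 2⁴ + 5⁴ + 8⁴ = 4818
4818 = (6,5,4,3)_9 → 6⁴ + 5⁴ + 4⁴ + 3⁴ = 2258
2258 = (3,0,7,8)_9 → 3⁴ + 0⁴ + 7⁴ + 8⁴ = 6578
6578 = (1,0,0,1,8)_9 → 1⁴ + 0⁴ + 0⁴ + 1⁴ + 8⁴ = 4098
4098 = (5,5,5,3)_9 → 5⁴ + 5⁴ + 5⁴ + 3⁴ = 1956
1956 = (2,6,1,3)_9 → 2⁴ + 6⁴ + 1⁴ + 3⁴ = 1394
1394 = (1,8,1,8)_9 → 1⁴ + 8⁴ + 1⁴ + 8⁴ = 8194
8194 = (1,2,2,1,4)_9 → 1⁴ + 2⁴ + 2⁴ + 1⁴ + 4⁴ = 290
290 = (3,5,2)_9 → 3⁴ + 5⁴ + 2⁴ = 722
722 = (8,8,2)_9 → 8⁴ + 8⁴ + 2⁴ = 8208
8208 = (1,2,2,3,0)_9 → 1⁴ + 2⁴ + 2⁴ + 3⁴ + 0⁴ = 114
114 = (1,3,6)_9 → 1⁴ + 3⁴ + 6⁴ = 1378
1378 = (1,8,0,1)_9 → 1⁴ + 8⁴ + 0⁴ + 1⁴ = 4098  — 4098 repeats.
That took 15 steps.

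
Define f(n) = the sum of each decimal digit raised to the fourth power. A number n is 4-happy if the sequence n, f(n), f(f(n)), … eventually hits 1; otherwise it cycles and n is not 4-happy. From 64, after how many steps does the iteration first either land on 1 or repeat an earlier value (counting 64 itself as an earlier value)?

10

64 → 6⁴ + 4⁴ = 1296 + 256 = 1552
1552 → 1⁴ + 5⁴ + 5⁴ + 2⁴ = 1 + 625 + 625 + 16 = 1267
1267 → 1⁴ + 2⁴ + 6⁴ + 7⁴ = 1 + 16 + 1296 + 2401 = 3714
3714 → 3⁴ + 7⁴ + 1⁴ + 4⁴ = 81 + 2401 + 1 + 256 = 2739
2739 → 2⁴ + 7⁴ + 3⁴ + 9⁴ = 16 + 2401 + 81 + 6561 = 9059
9059 → 9⁴ + 0⁴ + 5⁴ + 9⁴ = 6561 + 0 + 625 + 6561 = 13747
13747 → 1⁴ + 3⁴ + 7⁴ + 4⁴ + 7⁴ = 1 + 81 + 2401 + 256 + 2401 = 5140
5140 → 5⁴ + 1⁴ + 4⁴ + 0⁴ = 625 + 1 + 256 + 0 = 882
882 → 8⁴ + 8⁴ + 2⁴ = 4096 + 4096 + 16 = 8208
8208 → 8⁴ + 2⁴ + 0⁴ + 8⁴ = 4096 + 16 + 0 + 4096 = 8208  — 8208 repeats.
That took 10 steps.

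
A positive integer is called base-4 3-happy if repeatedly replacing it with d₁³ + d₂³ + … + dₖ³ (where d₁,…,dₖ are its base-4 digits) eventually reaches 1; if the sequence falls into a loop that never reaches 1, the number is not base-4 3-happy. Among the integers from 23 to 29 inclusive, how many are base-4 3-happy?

23: 23 → 29 → 29  — not base-4 3-happy
24: 24 → 9 → 9  — not base-4 3-happy
25: 25 → 10 → 16 → 1  — base-4 3-happy
26: 26 → 17 → 2 → 8 → 8  — not base-4 3-happy
27: 27 → 36 → 9 → 9  — not base-4 3-happy
28: 28 → 28  — not base-4 3-happy
29: 29 → 29  — not base-4 3-happy
base-4 3-happy: 25

1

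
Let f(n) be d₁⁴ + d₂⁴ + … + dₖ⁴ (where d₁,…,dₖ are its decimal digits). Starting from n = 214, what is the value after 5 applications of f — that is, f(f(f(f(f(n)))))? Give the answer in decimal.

214 → 2⁴ + 1⁴ + 4⁴ = 273
273 → 2⁴ + 7⁴ + 3⁴ = 2498
2498 → 2⁴ + 4⁴ + 9⁴ + 8⁴ = 10929
10929 → 1⁴ + 0⁴ + 9⁴ + 2⁴ + 9⁴ = 13139
13139 → 1⁴ + 3⁴ + 1⁴ + 3⁴ + 9⁴ = 6725

6725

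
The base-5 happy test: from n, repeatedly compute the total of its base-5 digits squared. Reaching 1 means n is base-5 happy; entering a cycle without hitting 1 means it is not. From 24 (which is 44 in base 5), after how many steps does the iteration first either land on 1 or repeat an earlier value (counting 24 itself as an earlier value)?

7

24 = (4,4)_5 → 4² + 4² = 32
32 = (1,1,2)_5 → 1² + 1² + 2² = 6
6 = (1,1)_5 → 1² + 1² = 2
2 = (2)_5 → 2² = 4
4 = (4)_5 → 4² = 16
16 = (3,1)_5 → 3² + 1² = 10
10 = (2,0)_5 → 2² + 0² = 4  — 4 repeats.
That took 7 steps.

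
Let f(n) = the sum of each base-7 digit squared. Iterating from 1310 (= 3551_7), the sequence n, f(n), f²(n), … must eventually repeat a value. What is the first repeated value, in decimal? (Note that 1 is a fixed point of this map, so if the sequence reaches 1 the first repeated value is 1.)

2

1310 = (3,5,5,1)_7 → 60
60 = (1,1,4)_7 → 18
18 = (2,4)_7 → 20
20 = (2,6)_7 → 40
40 = (5,5)_7 → 50
50 = (1,0,1)_7 → 2
2 = (2)_7 → 4
4 = (4)_7 → 16
16 = (2,2)_7 → 8
8 = (1,1)_7 → 2  — 2 already appeared earlier.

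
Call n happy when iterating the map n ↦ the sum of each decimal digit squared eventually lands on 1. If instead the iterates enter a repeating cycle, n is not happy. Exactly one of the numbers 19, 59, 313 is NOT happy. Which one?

19: 19 → 82 → 68 → 100 → 1  — reaches 1 (happy)
59: 59 → 106 → 37 → 58 → 89 → 145 → 42 → 20 → 4 → 16 → 37  — repeats 37 (not happy)
313: 313 → 19 → 82 → 68 → 100 → 1  — reaches 1 (happy)

59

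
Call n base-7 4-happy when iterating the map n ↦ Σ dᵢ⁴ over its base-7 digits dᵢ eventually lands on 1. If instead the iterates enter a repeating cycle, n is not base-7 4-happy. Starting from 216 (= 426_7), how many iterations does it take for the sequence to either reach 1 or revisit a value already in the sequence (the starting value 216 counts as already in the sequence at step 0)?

216 = (4,2,6)_7 → 4⁴ + 2⁴ + 6⁴ = 256 + 16 + 1296 = 1568
1568 = (4,4,0,0)_7 → 4⁴ + 4⁴ + 0⁴ + 0⁴ = 256 + 256 + 0 + 0 = 512
512 = (1,3,3,1)_7 → 1⁴ + 3⁴ + 3⁴ + 1⁴ = 1 + 81 + 81 + 1 = 164
164 = (3,2,3)_7 → 3⁴ + 2⁴ + 3⁴ = 81 + 16 + 81 = 178
178 = (3,4,3)_7 → 3⁴ + 4⁴ + 3⁴ = 81 + 256 + 81 = 418
418 = (1,1,3,5)_7 → 1⁴ + 1⁴ + 3⁴ + 5⁴ = 1 + 1 + 81 + 625 = 708
708 = (2,0,3,1)_7 → 2⁴ + 0⁴ + 3⁴ + 1⁴ = 16 + 0 + 81 + 1 = 98
98 = (2,0,0)_7 → 2⁴ + 0⁴ + 0⁴ = 16 + 0 + 0 = 16
16 = (2,2)_7 → 2⁴ + 2⁴ = 16 + 16 = 32
32 = (4,4)_7 → 4⁴ + 4⁴ = 256 + 256 = 512  — 512 repeats.
That took 10 steps.

10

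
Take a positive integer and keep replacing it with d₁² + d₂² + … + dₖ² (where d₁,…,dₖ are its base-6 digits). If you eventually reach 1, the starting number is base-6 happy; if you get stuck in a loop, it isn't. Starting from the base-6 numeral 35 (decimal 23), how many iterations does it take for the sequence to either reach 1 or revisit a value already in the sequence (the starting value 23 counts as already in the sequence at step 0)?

23 = (3,5)_6 → 3² + 5² = 34
34 = (5,4)_6 → 5² + 4² = 41
41 = (1,0,5)_6 → 1² + 0² + 5² = 26
26 = (4,2)_6 → 4² + 2² = 20
20 = (3,2)_6 → 3² + 2² = 13
13 = (2,1)_6 → 2² + 1² = 5
5 = (5)_6 → 5² = 25
25 = (4,1)_6 → 4² + 1² = 17
17 = (2,5)_6 → 2² + 5² = 29
29 = (4,5)_6 → 4² + 5² = 41  — 41 repeats.
That took 10 steps.

10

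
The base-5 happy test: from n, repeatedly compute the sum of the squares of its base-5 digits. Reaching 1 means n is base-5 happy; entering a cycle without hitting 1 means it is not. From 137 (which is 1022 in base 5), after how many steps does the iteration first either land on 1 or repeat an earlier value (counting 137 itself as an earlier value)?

4

137 = (1,0,2,2)_5 → 1² + 0² + 2² + 2² = 9
9 = (1,4)_5 → 1² + 4² = 17
17 = (3,2)_5 → 3² + 2² = 13
13 = (2,3)_5 → 2² + 3² = 13  — 13 repeats.
That took 4 steps.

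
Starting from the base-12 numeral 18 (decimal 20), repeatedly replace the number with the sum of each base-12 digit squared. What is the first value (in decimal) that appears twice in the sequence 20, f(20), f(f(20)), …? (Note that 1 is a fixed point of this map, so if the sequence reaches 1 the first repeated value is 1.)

20 = (1,8)_12 → 1² + 8² = 1 + 64 = 65
65 = (5,5)_12 → 5² + 5² = 25 + 25 = 50
50 = (4,2)_12 → 4² + 2² = 16 + 4 = 20  — 20 already appeared earlier.

20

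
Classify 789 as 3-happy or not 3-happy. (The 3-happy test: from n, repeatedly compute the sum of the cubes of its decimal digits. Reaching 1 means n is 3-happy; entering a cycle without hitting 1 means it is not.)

789 → 7³ + 8³ + 9³ = 1584
1584 → 1³ + 5³ + 8³ + 4³ = 702
702 → 7³ + 0³ + 2³ = 351
351 → 3³ + 5³ + 1³ = 153
153 → 1³ + 5³ + 3³ = 153  — 153 already seen; the sequence cycles without reaching 1.

not 3-happy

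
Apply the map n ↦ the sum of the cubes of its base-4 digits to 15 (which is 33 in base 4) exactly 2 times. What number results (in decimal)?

36

15 = (3,3)_4 → 54
54 = (3,1,2)_4 → 36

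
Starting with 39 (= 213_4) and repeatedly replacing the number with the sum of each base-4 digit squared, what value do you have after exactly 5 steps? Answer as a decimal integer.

39 = (2,1,3)_4 → 2² + 1² + 3² = 4 + 1 + 9 = 14
14 = (3,2)_4 → 3² + 2² = 9 + 4 = 13
13 = (3,1)_4 → 3² + 1² = 9 + 1 = 10
10 = (2,2)_4 → 2² + 2² = 4 + 4 = 8
8 = (2,0)_4 → 2² + 0² = 4 + 0 = 4

4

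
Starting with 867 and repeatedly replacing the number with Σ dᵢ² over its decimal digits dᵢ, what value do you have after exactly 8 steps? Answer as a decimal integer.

37

867 → 8² + 6² + 7² = 149
149 → 1² + 4² + 9² = 98
98 → 9² + 8² = 145
145 → 1² + 4² + 5² = 42
42 → 4² + 2² = 20
20 → 2² + 0² = 4
4 → 4² = 16
16 → 1² + 6² = 37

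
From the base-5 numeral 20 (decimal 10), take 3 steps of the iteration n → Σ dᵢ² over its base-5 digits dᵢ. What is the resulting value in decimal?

10

10 = (2,0)_5 → 2² + 0² = 4
4 = (4)_5 → 4² = 16
16 = (3,1)_5 → 3² + 1² = 10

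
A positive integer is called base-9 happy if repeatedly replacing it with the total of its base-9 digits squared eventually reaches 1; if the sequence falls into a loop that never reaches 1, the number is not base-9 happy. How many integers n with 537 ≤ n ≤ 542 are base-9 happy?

537: 537 → 97 → 51 → 61 → 85 → 17 → 65 → 53 → 89 → 65  — not base-9 happy
538: 538 → 110 → 14 → 26 → 68 → 74 → 68  — not base-9 happy
539: 539 → 125 → 81 → 1  — base-9 happy
540: 540 → 72 → 64 → 50 → 50  — not base-9 happy
541: 541 → 73 → 65 → 53 → 89 → 65  — not base-9 happy
542: 542 → 76 → 80 → 128 → 30 → 18 → 4 → 16 → 50 → 50  — not base-9 happy
base-9 happy: 539

1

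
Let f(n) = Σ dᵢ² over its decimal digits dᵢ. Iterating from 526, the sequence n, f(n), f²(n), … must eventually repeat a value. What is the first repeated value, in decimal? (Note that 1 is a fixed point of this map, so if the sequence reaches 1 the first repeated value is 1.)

526 → 5² + 2² + 6² = 65
65 → 6² + 5² = 61
61 → 6² + 1² = 37
37 → 3² + 7² = 58
58 → 5² + 8² = 89
89 → 8² + 9² = 145
145 → 1² + 4² + 5² = 42
42 → 4² + 2² = 20
20 → 2² + 0² = 4
4 → 4² = 16
16 → 1² + 6² = 37  — 37 already appeared earlier.

37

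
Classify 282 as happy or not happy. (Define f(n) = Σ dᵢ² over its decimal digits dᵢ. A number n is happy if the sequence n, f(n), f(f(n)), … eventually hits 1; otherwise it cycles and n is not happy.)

not happy

282 → 2² + 8² + 2² = 4 + 64 + 4 = 72
72 → 7² + 2² = 49 + 4 = 53
53 → 5² + 3² = 25 + 9 = 34
34 → 3² + 4² = 9 + 16 = 25
25 → 2² + 5² = 4 + 25 = 29
29 → 2² + 9² = 4 + 81 = 85
85 → 8² + 5² = 64 + 25 = 89
89 → 8² + 9² = 64 + 81 = 145
145 → 1² + 4² + 5² = 1 + 16 + 25 = 42
42 → 4² + 2² = 16 + 4 = 20
20 → 2² + 0² = 4 + 0 = 4
4 → 4² = 16
16 → 1² + 6² = 1 + 36 = 37
37 → 3² + 7² = 9 + 49 = 58
58 → 5² + 8² = 25 + 64 = 89  — 89 already seen; the sequence cycles without reaching 1.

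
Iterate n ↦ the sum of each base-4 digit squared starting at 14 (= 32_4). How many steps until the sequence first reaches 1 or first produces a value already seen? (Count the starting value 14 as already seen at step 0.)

14 = (3,2)_4 → 3² + 2² = 13
13 = (3,1)_4 → 3² + 1² = 10
10 = (2,2)_4 → 2² + 2² = 8
8 = (2,0)_4 → 2² + 0² = 4
4 = (1,0)_4 → 1² + 0² = 1  — reached 1.
That took 5 steps.

5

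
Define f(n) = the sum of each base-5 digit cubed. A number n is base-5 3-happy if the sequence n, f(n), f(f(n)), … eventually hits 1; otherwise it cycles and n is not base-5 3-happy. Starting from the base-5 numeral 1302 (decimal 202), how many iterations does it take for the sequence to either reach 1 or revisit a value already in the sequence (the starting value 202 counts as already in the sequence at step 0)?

5

202 = (1,3,0,2)_5 → 1³ + 3³ + 0³ + 2³ = 36
36 = (1,2,1)_5 → 1³ + 2³ + 1³ = 10
10 = (2,0)_5 → 2³ + 0³ = 8
8 = (1,3)_5 → 1³ + 3³ = 28
28 = (1,0,3)_5 → 1³ + 0³ + 3³ = 28  — 28 repeats.
That took 5 steps.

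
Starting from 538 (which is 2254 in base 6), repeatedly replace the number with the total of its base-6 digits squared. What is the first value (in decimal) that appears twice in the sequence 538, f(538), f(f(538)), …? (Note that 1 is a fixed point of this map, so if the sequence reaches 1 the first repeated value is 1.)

538 = (2,2,5,4)_6 → 49
49 = (1,2,1)_6 → 6
6 = (1,0)_6 → 1  — reached the fixed point 1.
1 → 1, so 1 is the first repeated value.

1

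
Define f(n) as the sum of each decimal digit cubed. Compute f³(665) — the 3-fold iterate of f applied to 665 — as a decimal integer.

665 → 6³ + 6³ + 5³ = 557
557 → 5³ + 5³ + 7³ = 593
593 → 5³ + 9³ + 3³ = 881

881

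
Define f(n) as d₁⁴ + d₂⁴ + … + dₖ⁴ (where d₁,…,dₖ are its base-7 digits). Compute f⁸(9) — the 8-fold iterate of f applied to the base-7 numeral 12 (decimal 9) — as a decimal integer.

9 = (1,2)_7 → 1⁴ + 2⁴ = 17
17 = (2,3)_7 → 2⁴ + 3⁴ = 97
97 = (1,6,6)_7 → 1⁴ + 6⁴ + 6⁴ = 2593
2593 = (1,0,3,6,3)_7 → 1⁴ + 0⁴ + 3⁴ + 6⁴ + 3⁴ = 1459
1459 = (4,1,5,3)_7 → 4⁴ + 1⁴ + 5⁴ + 3⁴ = 963
963 = (2,5,4,4)_7 → 2⁴ + 5⁴ + 4⁴ + 4⁴ = 1153
1153 = (3,2,3,5)_7 → 3⁴ + 2⁴ + 3⁴ + 5⁴ = 803
803 = (2,2,2,5)_7 → 2⁴ + 2⁴ + 2⁴ + 5⁴ = 673

673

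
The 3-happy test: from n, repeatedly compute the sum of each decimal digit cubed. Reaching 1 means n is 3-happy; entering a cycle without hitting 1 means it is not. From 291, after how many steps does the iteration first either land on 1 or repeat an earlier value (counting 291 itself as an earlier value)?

291 → 738
738 → 882
882 → 1032
1032 → 36
36 → 243
243 → 99
99 → 1458
1458 → 702
702 → 351
351 → 153
153 → 153  — 153 repeats.
That took 11 steps.

11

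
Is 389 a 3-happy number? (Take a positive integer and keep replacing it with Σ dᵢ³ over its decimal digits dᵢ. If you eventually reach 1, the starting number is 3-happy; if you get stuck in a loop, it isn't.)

389 → 3³ + 8³ + 9³ = 1268
1268 → 1³ + 2³ + 6³ + 8³ = 737
737 → 7³ + 3³ + 7³ = 713
713 → 7³ + 1³ + 3³ = 371
371 → 3³ + 7³ + 1³ = 371  — 371 already seen; the sequence cycles without reaching 1.

not 3-happy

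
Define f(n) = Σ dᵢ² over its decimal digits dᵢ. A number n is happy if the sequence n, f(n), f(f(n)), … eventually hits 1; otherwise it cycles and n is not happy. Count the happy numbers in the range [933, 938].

1

933: 933 → 99 → 162 → 41 → 17 → 50 → 25 → 29 → 85 → 89 → 145 → 42 → 20 → 4 → 16 → 37 → 58 → 89  (repeats 89)
934: 934 → 106 → 37 → 58 → 89 → 145 → 42 → 20 → 4 → 16 → 37  (repeats 37)
935: 935 → 115 → 27 → 53 → 34 → 25 → 29 → 85 → 89 → 145 → 42 → 20 → 4 → 16 → 37 → 58 → 89  (repeats 89)
936: 936 → 126 → 41 → 17 → 50 → 25 → 29 → 85 → 89 → 145 → 42 → 20 → 4 → 16 → 37 → 58 → 89  (repeats 89)
937: 937 → 139 → 91 → 82 → 68 → 100 → 1  (reaches 1)
938: 938 → 154 → 42 → 20 → 4 → 16 → 37 → 58 → 89 → 145 → 42  (repeats 42)
happy: 937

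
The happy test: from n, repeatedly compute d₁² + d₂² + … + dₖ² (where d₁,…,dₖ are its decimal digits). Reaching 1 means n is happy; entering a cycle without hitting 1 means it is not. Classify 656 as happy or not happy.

656 → 6² + 5² + 6² = 36 + 25 + 36 = 97
97 → 9² + 7² = 81 + 49 = 130
130 → 1² + 3² + 0² = 1 + 9 + 0 = 10
10 → 1² + 0² = 1 + 0 = 1  — reached 1.

happy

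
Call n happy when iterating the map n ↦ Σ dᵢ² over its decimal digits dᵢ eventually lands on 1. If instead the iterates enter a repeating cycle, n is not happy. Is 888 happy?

888 → 192
192 → 86
86 → 100
100 → 1  — reached 1.

happy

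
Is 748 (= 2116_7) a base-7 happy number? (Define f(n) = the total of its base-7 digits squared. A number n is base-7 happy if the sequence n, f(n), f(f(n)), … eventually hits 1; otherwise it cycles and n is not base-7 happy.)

not base-7 happy

748 = (2,1,1,6)_7 → 2² + 1² + 1² + 6² = 42
42 = (6,0)_7 → 6² + 0² = 36
36 = (5,1)_7 → 5² + 1² = 26
26 = (3,5)_7 → 3² + 5² = 34
34 = (4,6)_7 → 4² + 6² = 52
52 = (1,0,3)_7 → 1² + 0² + 3² = 10
10 = (1,3)_7 → 1² + 3² = 10  — 10 already seen; the sequence cycles without reaching 1.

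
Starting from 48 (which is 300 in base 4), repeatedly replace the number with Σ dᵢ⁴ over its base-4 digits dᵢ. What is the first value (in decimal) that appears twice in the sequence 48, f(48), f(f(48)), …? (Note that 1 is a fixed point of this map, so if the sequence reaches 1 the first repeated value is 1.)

48 = (3,0,0)_4 → 81
81 = (1,1,0,1)_4 → 3
3 = (3)_4 → 81  — 81 already appeared earlier.

81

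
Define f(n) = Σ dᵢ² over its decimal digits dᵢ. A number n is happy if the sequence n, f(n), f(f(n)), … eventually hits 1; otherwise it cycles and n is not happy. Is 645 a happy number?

645 → 6² + 4² + 5² = 77
77 → 7² + 7² = 98
98 → 9² + 8² = 145
145 → 1² + 4² + 5² = 42
42 → 4² + 2² = 20
20 → 2² + 0² = 4
4 → 4² = 16
16 → 1² + 6² = 37
37 → 3² + 7² = 58
58 → 5² + 8² = 89
89 → 8² + 9² = 145  — 145 already seen; the sequence cycles without reaching 1.

not happy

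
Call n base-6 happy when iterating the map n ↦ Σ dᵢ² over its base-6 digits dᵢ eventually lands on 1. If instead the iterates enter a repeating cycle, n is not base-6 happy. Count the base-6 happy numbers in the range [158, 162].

1

158: 158 → 24 → 16 → 20 → 13 → 5 → 25 → 17 → 29 → 41 → 26 → 20  (repeats 20)
159: 159 → 29 → 41 → 26 → 20 → 13 → 5 → 25 → 17 → 29  (repeats 29)
160: 160 → 36 → 1  (reaches 1)
161: 161 → 45 → 11 → 26 → 20 → 13 → 5 → 25 → 17 → 29 → 41 → 26  (repeats 26)
162: 162 → 25 → 17 → 29 → 41 → 26 → 20 → 13 → 5 → 25  (repeats 25)
base-6 happy: 160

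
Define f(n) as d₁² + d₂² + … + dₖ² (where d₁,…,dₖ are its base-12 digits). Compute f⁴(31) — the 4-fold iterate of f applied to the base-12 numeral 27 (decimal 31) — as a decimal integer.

104

31 = (2,7)_12 → 2² + 7² = 4 + 49 = 53
53 = (4,5)_12 → 4² + 5² = 16 + 25 = 41
41 = (3,5)_12 → 3² + 5² = 9 + 25 = 34
34 = (2,10)_12 → 2² + 10² = 4 + 100 = 104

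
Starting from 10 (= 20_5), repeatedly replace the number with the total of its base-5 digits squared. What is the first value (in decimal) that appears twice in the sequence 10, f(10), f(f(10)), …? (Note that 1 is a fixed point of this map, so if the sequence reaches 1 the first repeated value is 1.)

10

10 = (2,0)_5 → 2² + 0² = 4
4 = (4)_5 → 4² = 16
16 = (3,1)_5 → 3² + 1² = 10  — 10 already appeared earlier.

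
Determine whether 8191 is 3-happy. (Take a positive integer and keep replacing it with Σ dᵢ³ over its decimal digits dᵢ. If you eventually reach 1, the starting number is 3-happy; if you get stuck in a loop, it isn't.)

8191 → 8³ + 1³ + 9³ + 1³ = 512 + 1 + 729 + 1 = 1243
1243 → 1³ + 2³ + 4³ + 3³ = 1 + 8 + 64 + 27 = 100
100 → 1³ + 0³ + 0³ = 1 + 0 + 0 = 1  — reached 1.

3-happy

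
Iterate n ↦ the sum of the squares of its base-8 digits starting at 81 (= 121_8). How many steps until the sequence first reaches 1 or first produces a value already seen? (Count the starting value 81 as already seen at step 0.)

6

81 = (1,2,1)_8 → 1² + 2² + 1² = 1 + 4 + 1 = 6
6 = (6)_8 → 6² = 36
36 = (4,4)_8 → 4² + 4² = 16 + 16 = 32
32 = (4,0)_8 → 4² + 0² = 16 + 0 = 16
16 = (2,0)_8 → 2² + 0² = 4 + 0 = 4
4 = (4)_8 → 4² = 16  — 16 repeats.
That took 6 steps.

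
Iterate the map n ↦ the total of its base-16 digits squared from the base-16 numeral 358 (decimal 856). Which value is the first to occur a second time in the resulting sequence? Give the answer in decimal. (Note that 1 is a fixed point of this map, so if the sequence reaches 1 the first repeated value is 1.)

856 = (3,5,8)_16 → 3² + 5² + 8² = 98
98 = (6,2)_16 → 6² + 2² = 40
40 = (2,8)_16 → 2² + 8² = 68
68 = (4,4)_16 → 4² + 4² = 32
32 = (2,0)_16 → 2² + 0² = 4
4 = (4)_16 → 4² = 16
16 = (1,0)_16 → 1² + 0² = 1  — reached the fixed point 1.
1 → 1, so 1 is the first repeated value.

1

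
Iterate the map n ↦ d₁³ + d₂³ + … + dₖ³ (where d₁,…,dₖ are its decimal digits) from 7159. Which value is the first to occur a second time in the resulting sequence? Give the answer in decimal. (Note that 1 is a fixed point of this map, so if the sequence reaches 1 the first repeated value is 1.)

7159 → 7³ + 1³ + 5³ + 9³ = 343 + 1 + 125 + 729 = 1198
1198 → 1³ + 1³ + 9³ + 8³ = 1 + 1 + 729 + 512 = 1243
1243 → 1³ + 2³ + 4³ + 3³ = 1 + 8 + 64 + 27 = 100
100 → 1³ + 0³ + 0³ = 1 + 0 + 0 = 1  — reached the fixed point 1.
1 → 1, so 1 is the first repeated value.

1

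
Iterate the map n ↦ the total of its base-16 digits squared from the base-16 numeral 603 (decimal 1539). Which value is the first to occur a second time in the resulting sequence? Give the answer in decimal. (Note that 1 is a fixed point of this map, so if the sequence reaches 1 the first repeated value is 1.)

169

1539 = (6,0,3)_16 → 6² + 0² + 3² = 36 + 0 + 9 = 45
45 = (2,13)_16 → 2² + 13² = 4 + 169 = 173
173 = (10,13)_16 → 10² + 13² = 100 + 169 = 269
269 = (1,0,13)_16 → 1² + 0² + 13² = 1 + 0 + 169 = 170
170 = (10,10)_16 → 10² + 10² = 100 + 100 = 200
200 = (12,8)_16 → 12² + 8² = 144 + 64 = 208
208 = (13,0)_16 → 13² + 0² = 169 + 0 = 169
169 = (10,9)_16 → 10² + 9² = 100 + 81 = 181
181 = (11,5)_16 → 11² + 5² = 121 + 25 = 146
146 = (9,2)_16 → 9² + 2² = 81 + 4 = 85
85 = (5,5)_16 → 5² + 5² = 25 + 25 = 50
50 = (3,2)_16 → 3² + 2² = 9 + 4 = 13
13 = (13)_16 → 13² = 169  — 169 already appeared earlier.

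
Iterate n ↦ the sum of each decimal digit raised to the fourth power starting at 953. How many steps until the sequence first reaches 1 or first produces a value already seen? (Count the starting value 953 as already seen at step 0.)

15

953 → 9⁴ + 5⁴ + 3⁴ = 7267
7267 → 7⁴ + 2⁴ + 6⁴ + 7⁴ = 6114
6114 → 6⁴ + 1⁴ + 1⁴ + 4⁴ = 1554
1554 → 1⁴ + 5⁴ + 5⁴ + 4⁴ = 1507
1507 → 1⁴ + 5⁴ + 0⁴ + 7⁴ = 3027
3027 → 3⁴ + 0⁴ + 2⁴ + 7⁴ = 2498
2498 → 2⁴ + 4⁴ + 9⁴ + 8⁴ = 10929
10929 → 1⁴ + 0⁴ + 9⁴ + 2⁴ + 9⁴ = 13139
13139 → 1⁴ + 3⁴ + 1⁴ + 3⁴ + 9⁴ = 6725
6725 → 6⁴ + 7⁴ + 2⁴ + 5⁴ = 4338
4338 → 4⁴ + 3⁴ + 3⁴ + 8⁴ = 4514
4514 → 4⁴ + 5⁴ + 1⁴ + 4⁴ = 1138
1138 → 1⁴ + 1⁴ + 3⁴ + 8⁴ = 4179
4179 → 4⁴ + 1⁴ + 7⁴ + 9⁴ = 9219
9219 → 9⁴ + 2⁴ + 1⁴ + 9⁴ = 13139  — 13139 repeats.
That took 15 steps.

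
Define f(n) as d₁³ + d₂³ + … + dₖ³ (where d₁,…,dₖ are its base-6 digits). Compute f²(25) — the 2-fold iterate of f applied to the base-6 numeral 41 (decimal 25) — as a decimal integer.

25 = (4,1)_6 → 4³ + 1³ = 65
65 = (1,4,5)_6 → 1³ + 4³ + 5³ = 190

190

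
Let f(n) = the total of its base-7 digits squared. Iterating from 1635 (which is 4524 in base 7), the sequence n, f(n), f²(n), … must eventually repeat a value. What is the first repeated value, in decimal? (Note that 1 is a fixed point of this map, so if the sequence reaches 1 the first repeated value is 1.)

45

1635 = (4,5,2,4)_7 → 4² + 5² + 2² + 4² = 16 + 25 + 4 + 16 = 61
61 = (1,1,5)_7 → 1² + 1² + 5² = 1 + 1 + 25 = 27
27 = (3,6)_7 → 3² + 6² = 9 + 36 = 45
45 = (6,3)_7 → 6² + 3² = 36 + 9 = 45  — 45 already appeared earlier.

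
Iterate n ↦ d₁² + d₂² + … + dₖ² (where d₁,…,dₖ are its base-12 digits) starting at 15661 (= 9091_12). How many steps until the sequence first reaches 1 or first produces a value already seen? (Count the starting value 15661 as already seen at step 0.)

15661 = (9,0,9,1)_12 → 9² + 0² + 9² + 1² = 163
163 = (1,1,7)_12 → 1² + 1² + 7² = 51
51 = (4,3)_12 → 4² + 3² = 25
25 = (2,1)_12 → 2² + 1² = 5
5 = (5)_12 → 5² = 25  — 25 repeats.
That took 5 steps.

5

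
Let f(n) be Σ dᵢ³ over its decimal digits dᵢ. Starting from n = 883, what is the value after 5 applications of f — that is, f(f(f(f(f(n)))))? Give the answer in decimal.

883 → 1051
1051 → 127
127 → 352
352 → 160
160 → 217

217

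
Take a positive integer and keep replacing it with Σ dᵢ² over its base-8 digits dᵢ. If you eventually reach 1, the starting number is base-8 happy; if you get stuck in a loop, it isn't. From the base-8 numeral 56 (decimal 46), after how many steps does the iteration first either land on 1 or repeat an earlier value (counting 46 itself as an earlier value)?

8

46 = (5,6)_8 → 5² + 6² = 61
61 = (7,5)_8 → 7² + 5² = 74
74 = (1,1,2)_8 → 1² + 1² + 2² = 6
6 = (6)_8 → 6² = 36
36 = (4,4)_8 → 4² + 4² = 32
32 = (4,0)_8 → 4² + 0² = 16
16 = (2,0)_8 → 2² + 0² = 4
4 = (4)_8 → 4² = 16  — 16 repeats.
That took 8 steps.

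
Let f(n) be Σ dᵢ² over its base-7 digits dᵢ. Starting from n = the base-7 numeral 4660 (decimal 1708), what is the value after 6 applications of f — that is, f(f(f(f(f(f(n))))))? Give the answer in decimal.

1708 = (4,6,6,0)_7 → 4² + 6² + 6² + 0² = 88
88 = (1,5,4)_7 → 1² + 5² + 4² = 42
42 = (6,0)_7 → 6² + 0² = 36
36 = (5,1)_7 → 5² + 1² = 26
26 = (3,5)_7 → 3² + 5² = 34
34 = (4,6)_7 → 4² + 6² = 52

52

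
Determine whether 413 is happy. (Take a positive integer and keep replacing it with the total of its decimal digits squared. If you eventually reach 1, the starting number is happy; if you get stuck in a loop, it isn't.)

413 → 4² + 1² + 3² = 16 + 1 + 9 = 26
26 → 2² + 6² = 4 + 36 = 40
40 → 4² + 0² = 16 + 0 = 16
16 → 1² + 6² = 1 + 36 = 37
37 → 3² + 7² = 9 + 49 = 58
58 → 5² + 8² = 25 + 64 = 89
89 → 8² + 9² = 64 + 81 = 145
145 → 1² + 4² + 5² = 1 + 16 + 25 = 42
42 → 4² + 2² = 16 + 4 = 20
20 → 2² + 0² = 4 + 0 = 4
4 → 4² = 16  — 16 already seen; the sequence cycles without reaching 1.

not happy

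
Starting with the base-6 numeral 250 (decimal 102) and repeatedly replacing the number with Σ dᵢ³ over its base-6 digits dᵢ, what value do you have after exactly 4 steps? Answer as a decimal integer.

3

102 = (2,5,0)_6 → 2³ + 5³ + 0³ = 8 + 125 + 0 = 133
133 = (3,4,1)_6 → 3³ + 4³ + 1³ = 27 + 64 + 1 = 92
92 = (2,3,2)_6 → 2³ + 3³ + 2³ = 8 + 27 + 8 = 43
43 = (1,1,1)_6 → 1³ + 1³ + 1³ = 1 + 1 + 1 = 3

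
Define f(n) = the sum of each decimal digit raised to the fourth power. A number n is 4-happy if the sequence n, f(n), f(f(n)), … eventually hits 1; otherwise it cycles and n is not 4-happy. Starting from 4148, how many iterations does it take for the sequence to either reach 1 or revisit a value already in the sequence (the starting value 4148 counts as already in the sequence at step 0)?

10

4148 → 4⁴ + 1⁴ + 4⁴ + 8⁴ = 256 + 1 + 256 + 4096 = 4609
4609 → 4⁴ + 6⁴ + 0⁴ + 9⁴ = 256 + 1296 + 0 + 6561 = 8113
8113 → 8⁴ + 1⁴ + 1⁴ + 3⁴ = 4096 + 1 + 1 + 81 = 4179
4179 → 4⁴ + 1⁴ + 7⁴ + 9⁴ = 256 + 1 + 2401 + 6561 = 9219
9219 → 9⁴ + 2⁴ + 1⁴ + 9⁴ = 6561 + 16 + 1 + 6561 = 13139
13139 → 1⁴ + 3⁴ + 1⁴ + 3⁴ + 9⁴ = 1 + 81 + 1 + 81 + 6561 = 6725
6725 → 6⁴ + 7⁴ + 2⁴ + 5⁴ = 1296 + 2401 + 16 + 625 = 4338
4338 → 4⁴ + 3⁴ + 3⁴ + 8⁴ = 256 + 81 + 81 + 4096 = 4514
4514 → 4⁴ + 5⁴ + 1⁴ + 4⁴ = 256 + 625 + 1 + 256 = 1138
1138 → 1⁴ + 1⁴ + 3⁴ + 8⁴ = 1 + 1 + 81 + 4096 = 4179  — 4179 repeats.
That took 10 steps.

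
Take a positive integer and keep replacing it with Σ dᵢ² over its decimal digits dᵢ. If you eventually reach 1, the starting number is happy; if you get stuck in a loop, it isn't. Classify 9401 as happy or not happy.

9401 → 9² + 4² + 0² + 1² = 81 + 16 + 0 + 1 = 98
98 → 9² + 8² = 81 + 64 = 145
145 → 1² + 4² + 5² = 1 + 16 + 25 = 42
42 → 4² + 2² = 16 + 4 = 20
20 → 2² + 0² = 4 + 0 = 4
4 → 4² = 16
16 → 1² + 6² = 1 + 36 = 37
37 → 3² + 7² = 9 + 49 = 58
58 → 5² + 8² = 25 + 64 = 89
89 → 8² + 9² = 64 + 81 = 145  — 145 already seen; the sequence cycles without reaching 1.

not happy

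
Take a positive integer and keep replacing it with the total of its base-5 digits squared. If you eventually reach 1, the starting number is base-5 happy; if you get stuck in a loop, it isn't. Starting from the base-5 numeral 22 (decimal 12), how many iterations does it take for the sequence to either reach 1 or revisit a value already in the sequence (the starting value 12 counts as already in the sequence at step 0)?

5

12 = (2,2)_5 → 2² + 2² = 4 + 4 = 8
8 = (1,3)_5 → 1² + 3² = 1 + 9 = 10
10 = (2,0)_5 → 2² + 0² = 4 + 0 = 4
4 = (4)_5 → 4² = 16
16 = (3,1)_5 → 3² + 1² = 9 + 1 = 10  — 10 repeats.
That took 5 steps.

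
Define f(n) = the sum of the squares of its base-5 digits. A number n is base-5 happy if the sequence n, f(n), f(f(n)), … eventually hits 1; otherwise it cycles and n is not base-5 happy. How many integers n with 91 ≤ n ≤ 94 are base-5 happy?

91: 91 → 19 → 25 → 1  (reaches 1)
92: 92 → 22 → 20 → 16 → 10 → 4 → 16  (repeats 16)
93: 93 → 27 → 5 → 1  (reaches 1)
94: 94 → 34 → 18 → 18  (repeats 18)
base-5 happy: 91, 93

2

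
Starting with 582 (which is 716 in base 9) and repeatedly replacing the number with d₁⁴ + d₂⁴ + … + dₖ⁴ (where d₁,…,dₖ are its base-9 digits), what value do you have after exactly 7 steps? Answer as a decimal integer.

8208

582 = (7,1,6)_9 → 3698
3698 = (5,0,5,8)_9 → 5346
5346 = (7,3,0,0)_9 → 2482
2482 = (3,3,5,7)_9 → 3188
3188 = (4,3,3,2)_9 → 434
434 = (5,3,2)_9 → 722
722 = (8,8,2)_9 → 8208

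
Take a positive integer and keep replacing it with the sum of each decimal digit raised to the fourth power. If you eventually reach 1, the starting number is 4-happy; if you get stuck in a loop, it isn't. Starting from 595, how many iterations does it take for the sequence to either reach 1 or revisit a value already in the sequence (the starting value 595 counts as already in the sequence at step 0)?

15

595 → 7811
7811 → 6499
6499 → 14674
14674 → 4210
4210 → 273
273 → 2498
2498 → 10929
10929 → 13139
13139 → 6725
6725 → 4338
4338 → 4514
4514 → 1138
1138 → 4179
4179 → 9219
9219 → 13139  — 13139 repeats.
That took 15 steps.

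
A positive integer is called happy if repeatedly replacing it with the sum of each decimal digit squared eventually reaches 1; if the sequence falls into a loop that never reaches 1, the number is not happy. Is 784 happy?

happy

784 → 7² + 8² + 4² = 129
129 → 1² + 2² + 9² = 86
86 → 8² + 6² = 100
100 → 1² + 0² + 0² = 1  — reached 1.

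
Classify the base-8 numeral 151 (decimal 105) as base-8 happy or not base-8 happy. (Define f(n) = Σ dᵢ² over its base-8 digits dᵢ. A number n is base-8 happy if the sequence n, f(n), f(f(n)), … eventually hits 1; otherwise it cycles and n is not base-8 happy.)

base-8 happy

105 = (1,5,1)_8 → 1² + 5² + 1² = 1 + 25 + 1 = 27
27 = (3,3)_8 → 3² + 3² = 9 + 9 = 18
18 = (2,2)_8 → 2² + 2² = 4 + 4 = 8
8 = (1,0)_8 → 1² + 0² = 1 + 0 = 1  — reached 1.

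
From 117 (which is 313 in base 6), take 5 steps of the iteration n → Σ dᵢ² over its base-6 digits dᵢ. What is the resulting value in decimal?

41

117 = (3,1,3)_6 → 3² + 1² + 3² = 9 + 1 + 9 = 19
19 = (3,1)_6 → 3² + 1² = 9 + 1 = 10
10 = (1,4)_6 → 1² + 4² = 1 + 16 = 17
17 = (2,5)_6 → 2² + 5² = 4 + 25 = 29
29 = (4,5)_6 → 4² + 5² = 16 + 25 = 41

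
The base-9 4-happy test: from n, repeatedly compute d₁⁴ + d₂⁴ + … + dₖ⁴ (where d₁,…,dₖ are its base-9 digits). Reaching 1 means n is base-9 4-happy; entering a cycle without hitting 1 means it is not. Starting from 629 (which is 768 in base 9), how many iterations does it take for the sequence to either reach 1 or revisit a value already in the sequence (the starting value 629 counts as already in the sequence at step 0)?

629 = (7,6,8)_9 → 7⁴ + 6⁴ + 8⁴ = 7793
7793 = (1,1,6,1,8)_9 → 1⁴ + 1⁴ + 6⁴ + 1⁴ + 8⁴ = 5395
5395 = (7,3,5,4)_9 → 7⁴ + 3⁴ + 5⁴ + 4⁴ = 3363
3363 = (4,5,4,6)_9 → 4⁴ + 5⁴ + 4⁴ + 6⁴ = 2433
2433 = (3,3,0,3)_9 → 3⁴ + 3⁴ + 0⁴ + 3⁴ = 243
243 = (3,0,0)_9 → 3⁴ + 0⁴ + 0⁴ = 81
81 = (1,0,0)_9 → 1⁴ + 0⁴ + 0⁴ = 1  — reached 1.
That took 7 steps.

7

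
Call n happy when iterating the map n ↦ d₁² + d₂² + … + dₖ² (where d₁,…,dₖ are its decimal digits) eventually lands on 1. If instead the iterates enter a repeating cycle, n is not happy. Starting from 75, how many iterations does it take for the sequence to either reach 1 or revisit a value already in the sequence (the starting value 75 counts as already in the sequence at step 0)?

75 → 7² + 5² = 74
74 → 7² + 4² = 65
65 → 6² + 5² = 61
61 → 6² + 1² = 37
37 → 3² + 7² = 58
58 → 5² + 8² = 89
89 → 8² + 9² = 145
145 → 1² + 4² + 5² = 42
42 → 4² + 2² = 20
20 → 2² + 0² = 4
4 → 4² = 16
16 → 1² + 6² = 37  — 37 repeats.
That took 12 steps.

12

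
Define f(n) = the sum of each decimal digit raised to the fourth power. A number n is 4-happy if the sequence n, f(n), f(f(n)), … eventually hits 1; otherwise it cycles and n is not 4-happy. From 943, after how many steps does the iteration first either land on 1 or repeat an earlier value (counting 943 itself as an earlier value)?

943 → 9⁴ + 4⁴ + 3⁴ = 6898
6898 → 6⁴ + 8⁴ + 9⁴ + 8⁴ = 16049
16049 → 1⁴ + 6⁴ + 0⁴ + 4⁴ + 9⁴ = 8114
8114 → 8⁴ + 1⁴ + 1⁴ + 4⁴ = 4354
4354 → 4⁴ + 3⁴ + 5⁴ + 4⁴ = 1218
1218 → 1⁴ + 2⁴ + 1⁴ + 8⁴ = 4114
4114 → 4⁴ + 1⁴ + 1⁴ + 4⁴ = 514
514 → 5⁴ + 1⁴ + 4⁴ = 882
882 → 8⁴ + 8⁴ + 2⁴ = 8208
8208 → 8⁴ + 2⁴ + 0⁴ + 8⁴ = 8208  — 8208 repeats.
That took 10 steps.

10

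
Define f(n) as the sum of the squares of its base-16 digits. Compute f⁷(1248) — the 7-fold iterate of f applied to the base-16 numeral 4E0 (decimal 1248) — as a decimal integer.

200

1248 = (4,14,0)_16 → 4² + 14² + 0² = 16 + 196 + 0 = 212
212 = (13,4)_16 → 13² + 4² = 169 + 16 = 185
185 = (11,9)_16 → 11² + 9² = 121 + 81 = 202
202 = (12,10)_16 → 12² + 10² = 144 + 100 = 244
244 = (15,4)_16 → 15² + 4² = 225 + 16 = 241
241 = (15,1)_16 → 15² + 1² = 225 + 1 = 226
226 = (14,2)_16 → 14² + 2² = 196 + 4 = 200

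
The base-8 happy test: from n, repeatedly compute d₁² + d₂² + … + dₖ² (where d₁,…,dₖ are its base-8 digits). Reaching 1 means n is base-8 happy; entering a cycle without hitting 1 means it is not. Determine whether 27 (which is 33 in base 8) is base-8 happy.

27 = (3,3)_8 → 3² + 3² = 18
18 = (2,2)_8 → 2² + 2² = 8
8 = (1,0)_8 → 1² + 0² = 1  — reached 1.

base-8 happy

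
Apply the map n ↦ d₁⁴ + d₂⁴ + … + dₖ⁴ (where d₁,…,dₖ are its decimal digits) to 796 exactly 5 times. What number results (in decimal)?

9603

796 → 7⁴ + 9⁴ + 6⁴ = 2401 + 6561 + 1296 = 10258
10258 → 1⁴ + 0⁴ + 2⁴ + 5⁴ + 8⁴ = 1 + 0 + 16 + 625 + 4096 = 4738
4738 → 4⁴ + 7⁴ + 3⁴ + 8⁴ = 256 + 2401 + 81 + 4096 = 6834
6834 → 6⁴ + 8⁴ + 3⁴ + 4⁴ = 1296 + 4096 + 81 + 256 = 5729
5729 → 5⁴ + 7⁴ + 2⁴ + 9⁴ = 625 + 2401 + 16 + 6561 = 9603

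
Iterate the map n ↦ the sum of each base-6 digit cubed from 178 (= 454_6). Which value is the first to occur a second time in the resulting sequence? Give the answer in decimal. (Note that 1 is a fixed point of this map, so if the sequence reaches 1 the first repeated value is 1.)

178 = (4,5,4)_6 → 4³ + 5³ + 4³ = 64 + 125 + 64 = 253
253 = (1,1,0,1)_6 → 1³ + 1³ + 0³ + 1³ = 1 + 1 + 0 + 1 = 3
3 = (3)_6 → 3³ = 27
27 = (4,3)_6 → 4³ + 3³ = 64 + 27 = 91
91 = (2,3,1)_6 → 2³ + 3³ + 1³ = 8 + 27 + 1 = 36
36 = (1,0,0)_6 → 1³ + 0³ + 0³ = 1 + 0 + 0 = 1  — reached the fixed point 1.
1 → 1, so 1 is the first repeated value.

1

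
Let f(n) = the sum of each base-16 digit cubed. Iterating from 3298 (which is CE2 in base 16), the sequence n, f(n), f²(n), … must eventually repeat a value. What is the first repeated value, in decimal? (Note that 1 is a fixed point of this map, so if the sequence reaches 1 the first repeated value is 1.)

3298 = (12,14,2)_16 → 12³ + 14³ + 2³ = 4480
4480 = (1,1,8,0)_16 → 1³ + 1³ + 8³ + 0³ = 514
514 = (2,0,2)_16 → 2³ + 0³ + 2³ = 16
16 = (1,0)_16 → 1³ + 0³ = 1  — reached the fixed point 1.
1 → 1, so 1 is the first repeated value.

1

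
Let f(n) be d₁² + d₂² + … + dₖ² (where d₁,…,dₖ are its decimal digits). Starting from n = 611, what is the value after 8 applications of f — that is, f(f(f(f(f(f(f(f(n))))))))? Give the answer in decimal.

4

611 → 6² + 1² + 1² = 36 + 1 + 1 = 38
38 → 3² + 8² = 9 + 64 = 73
73 → 7² + 3² = 49 + 9 = 58
58 → 5² + 8² = 25 + 64 = 89
89 → 8² + 9² = 64 + 81 = 145
145 → 1² + 4² + 5² = 1 + 16 + 25 = 42
42 → 4² + 2² = 16 + 4 = 20
20 → 2² + 0² = 4 + 0 = 4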